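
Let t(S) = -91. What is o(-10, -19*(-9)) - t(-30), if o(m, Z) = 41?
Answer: 132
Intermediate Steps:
o(-10, -19*(-9)) - t(-30) = 41 - 1*(-91) = 41 + 91 = 132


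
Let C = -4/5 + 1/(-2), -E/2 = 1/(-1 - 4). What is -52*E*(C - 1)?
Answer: 1196/25 ≈ 47.840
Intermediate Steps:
E = ⅖ (E = -2/(-1 - 4) = -2/(-5) = -2*(-⅕) = ⅖ ≈ 0.40000)
C = -13/10 (C = -4*⅕ + 1*(-½) = -⅘ - ½ = -13/10 ≈ -1.3000)
-52*E*(C - 1) = -104*(-13/10 - 1)/5 = -104*(-23)/(5*10) = -52*(-23/25) = 1196/25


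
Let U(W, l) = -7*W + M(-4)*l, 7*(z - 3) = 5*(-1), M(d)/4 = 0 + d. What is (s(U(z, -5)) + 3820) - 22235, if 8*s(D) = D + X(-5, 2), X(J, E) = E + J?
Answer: -147259/8 ≈ -18407.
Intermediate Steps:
M(d) = 4*d (M(d) = 4*(0 + d) = 4*d)
z = 16/7 (z = 3 + (5*(-1))/7 = 3 + (1/7)*(-5) = 3 - 5/7 = 16/7 ≈ 2.2857)
U(W, l) = -16*l - 7*W (U(W, l) = -7*W + (4*(-4))*l = -7*W - 16*l = -16*l - 7*W)
s(D) = -3/8 + D/8 (s(D) = (D + (2 - 5))/8 = (D - 3)/8 = (-3 + D)/8 = -3/8 + D/8)
(s(U(z, -5)) + 3820) - 22235 = ((-3/8 + (-16*(-5) - 7*16/7)/8) + 3820) - 22235 = ((-3/8 + (80 - 16)/8) + 3820) - 22235 = ((-3/8 + (1/8)*64) + 3820) - 22235 = ((-3/8 + 8) + 3820) - 22235 = (61/8 + 3820) - 22235 = 30621/8 - 22235 = -147259/8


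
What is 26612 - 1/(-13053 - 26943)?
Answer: 1064373553/39996 ≈ 26612.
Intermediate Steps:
26612 - 1/(-13053 - 26943) = 26612 - 1/(-39996) = 26612 - 1*(-1/39996) = 26612 + 1/39996 = 1064373553/39996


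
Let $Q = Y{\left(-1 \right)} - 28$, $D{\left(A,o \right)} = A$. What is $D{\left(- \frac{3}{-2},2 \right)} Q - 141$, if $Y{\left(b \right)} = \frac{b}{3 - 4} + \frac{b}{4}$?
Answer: $- \frac{1455}{8} \approx -181.88$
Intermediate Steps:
$Y{\left(b \right)} = - \frac{3 b}{4}$ ($Y{\left(b \right)} = \frac{b}{-1} + b \frac{1}{4} = b \left(-1\right) + \frac{b}{4} = - b + \frac{b}{4} = - \frac{3 b}{4}$)
$Q = - \frac{109}{4}$ ($Q = \left(- \frac{3}{4}\right) \left(-1\right) - 28 = \frac{3}{4} - 28 = - \frac{109}{4} \approx -27.25$)
$D{\left(- \frac{3}{-2},2 \right)} Q - 141 = - \frac{3}{-2} \left(- \frac{109}{4}\right) - 141 = \left(-3\right) \left(- \frac{1}{2}\right) \left(- \frac{109}{4}\right) - 141 = \frac{3}{2} \left(- \frac{109}{4}\right) - 141 = - \frac{327}{8} - 141 = - \frac{1455}{8}$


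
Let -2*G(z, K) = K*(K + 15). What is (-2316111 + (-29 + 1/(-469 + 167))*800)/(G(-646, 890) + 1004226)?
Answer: -353236361/90826651 ≈ -3.8891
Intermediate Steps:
G(z, K) = -K*(15 + K)/2 (G(z, K) = -K*(K + 15)/2 = -K*(15 + K)/2)
(-2316111 + (-29 + 1/(-469 + 167))*800)/(G(-646, 890) + 1004226) = (-2316111 + (-29 + 1/(-469 + 167))*800)/(-½*890*(15 + 890) + 1004226) = (-2316111 + (-29 + 1/(-302))*800)/(-½*890*905 + 1004226) = (-2316111 + (-29 - 1/302)*800)/(-402725 + 1004226) = (-2316111 - 8759/302*800)/601501 = (-2316111 - 3503600/151)*(1/601501) = -353236361/151*1/601501 = -353236361/90826651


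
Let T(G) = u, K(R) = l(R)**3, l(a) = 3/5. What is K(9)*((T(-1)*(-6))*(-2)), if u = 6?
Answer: 1944/125 ≈ 15.552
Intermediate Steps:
l(a) = 3/5 (l(a) = 3*(1/5) = 3/5)
K(R) = 27/125 (K(R) = (3/5)**3 = 27/125)
T(G) = 6
K(9)*((T(-1)*(-6))*(-2)) = 27*((6*(-6))*(-2))/125 = 27*(-36*(-2))/125 = (27/125)*72 = 1944/125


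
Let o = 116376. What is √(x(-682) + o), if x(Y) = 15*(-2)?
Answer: √116346 ≈ 341.10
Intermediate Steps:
x(Y) = -30
√(x(-682) + o) = √(-30 + 116376) = √116346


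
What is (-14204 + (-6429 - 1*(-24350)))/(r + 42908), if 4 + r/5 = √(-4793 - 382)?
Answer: 5904248/68129997 - 10325*I*√23/68129997 ≈ 0.086661 - 0.0007268*I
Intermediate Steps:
r = -20 + 75*I*√23 (r = -20 + 5*√(-4793 - 382) = -20 + 5*√(-5175) = -20 + 5*(15*I*√23) = -20 + 75*I*√23 ≈ -20.0 + 359.69*I)
(-14204 + (-6429 - 1*(-24350)))/(r + 42908) = (-14204 + (-6429 - 1*(-24350)))/((-20 + 75*I*√23) + 42908) = (-14204 + (-6429 + 24350))/(42888 + 75*I*√23) = (-14204 + 17921)/(42888 + 75*I*√23) = 3717/(42888 + 75*I*√23)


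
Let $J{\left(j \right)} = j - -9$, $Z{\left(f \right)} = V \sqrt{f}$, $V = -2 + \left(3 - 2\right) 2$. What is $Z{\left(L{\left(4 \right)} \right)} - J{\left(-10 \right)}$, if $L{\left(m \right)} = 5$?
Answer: $1$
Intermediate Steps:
$V = 0$ ($V = -2 + \left(3 - 2\right) 2 = -2 + 1 \cdot 2 = -2 + 2 = 0$)
$Z{\left(f \right)} = 0$ ($Z{\left(f \right)} = 0 \sqrt{f} = 0$)
$J{\left(j \right)} = 9 + j$ ($J{\left(j \right)} = j + 9 = 9 + j$)
$Z{\left(L{\left(4 \right)} \right)} - J{\left(-10 \right)} = 0 - \left(9 - 10\right) = 0 - -1 = 0 + 1 = 1$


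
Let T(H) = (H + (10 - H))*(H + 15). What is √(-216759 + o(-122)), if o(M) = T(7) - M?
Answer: I*√216417 ≈ 465.21*I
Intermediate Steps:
T(H) = 150 + 10*H (T(H) = 10*(15 + H) = 150 + 10*H)
o(M) = 220 - M (o(M) = (150 + 10*7) - M = (150 + 70) - M = 220 - M)
√(-216759 + o(-122)) = √(-216759 + (220 - 1*(-122))) = √(-216759 + (220 + 122)) = √(-216759 + 342) = √(-216417) = I*√216417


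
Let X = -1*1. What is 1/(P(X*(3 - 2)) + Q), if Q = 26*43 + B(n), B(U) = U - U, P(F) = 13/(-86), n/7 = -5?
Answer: 86/96135 ≈ 0.00089458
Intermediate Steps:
n = -35 (n = 7*(-5) = -35)
X = -1
P(F) = -13/86 (P(F) = 13*(-1/86) = -13/86)
B(U) = 0
Q = 1118 (Q = 26*43 + 0 = 1118 + 0 = 1118)
1/(P(X*(3 - 2)) + Q) = 1/(-13/86 + 1118) = 1/(96135/86) = 86/96135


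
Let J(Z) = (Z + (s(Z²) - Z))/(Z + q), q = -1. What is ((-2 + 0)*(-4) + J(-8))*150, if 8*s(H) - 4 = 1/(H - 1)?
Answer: 900875/756 ≈ 1191.6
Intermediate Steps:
s(H) = ½ + 1/(8*(-1 + H)) (s(H) = ½ + 1/(8*(H - 1)) = ½ + 1/(8*(-1 + H)))
J(Z) = (-3 + 4*Z²)/(8*(-1 + Z)*(-1 + Z²)) (J(Z) = (Z + ((-3 + 4*Z²)/(8*(-1 + Z²)) - Z))/(Z - 1) = (Z + (-Z + (-3 + 4*Z²)/(8*(-1 + Z²))))/(-1 + Z) = ((-3 + 4*Z²)/(8*(-1 + Z²)))/(-1 + Z) = (-3 + 4*Z²)/(8*(-1 + Z)*(-1 + Z²)))
((-2 + 0)*(-4) + J(-8))*150 = ((-2 + 0)*(-4) + (-3 + 4*(-8)²)/(8*(-1 - 8)*(-1 + (-8)²)))*150 = (-2*(-4) + (⅛)*(-3 + 4*64)/(-9*(-1 + 64)))*150 = (8 + (⅛)*(-⅑)*(-3 + 256)/63)*150 = (8 + (⅛)*(-⅑)*(1/63)*253)*150 = (8 - 253/4536)*150 = (36035/4536)*150 = 900875/756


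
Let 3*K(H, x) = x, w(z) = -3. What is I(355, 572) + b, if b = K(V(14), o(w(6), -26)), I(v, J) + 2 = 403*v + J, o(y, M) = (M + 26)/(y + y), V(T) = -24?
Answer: 143635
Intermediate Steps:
o(y, M) = (26 + M)/(2*y) (o(y, M) = (26 + M)/((2*y)) = (26 + M)*(1/(2*y)) = (26 + M)/(2*y))
I(v, J) = -2 + J + 403*v (I(v, J) = -2 + (403*v + J) = -2 + (J + 403*v) = -2 + J + 403*v)
K(H, x) = x/3
b = 0 (b = ((1/2)*(26 - 26)/(-3))/3 = ((1/2)*(-1/3)*0)/3 = (1/3)*0 = 0)
I(355, 572) + b = (-2 + 572 + 403*355) + 0 = (-2 + 572 + 143065) + 0 = 143635 + 0 = 143635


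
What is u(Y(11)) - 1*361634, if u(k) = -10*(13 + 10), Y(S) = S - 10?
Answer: -361864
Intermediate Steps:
Y(S) = -10 + S
u(k) = -230 (u(k) = -10*23 = -230)
u(Y(11)) - 1*361634 = -230 - 1*361634 = -230 - 361634 = -361864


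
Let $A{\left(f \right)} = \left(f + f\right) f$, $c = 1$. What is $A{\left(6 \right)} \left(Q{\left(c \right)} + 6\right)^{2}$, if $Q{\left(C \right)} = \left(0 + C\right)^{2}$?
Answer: $3528$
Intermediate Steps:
$Q{\left(C \right)} = C^{2}$
$A{\left(f \right)} = 2 f^{2}$ ($A{\left(f \right)} = 2 f f = 2 f^{2}$)
$A{\left(6 \right)} \left(Q{\left(c \right)} + 6\right)^{2} = 2 \cdot 6^{2} \left(1^{2} + 6\right)^{2} = 2 \cdot 36 \left(1 + 6\right)^{2} = 72 \cdot 7^{2} = 72 \cdot 49 = 3528$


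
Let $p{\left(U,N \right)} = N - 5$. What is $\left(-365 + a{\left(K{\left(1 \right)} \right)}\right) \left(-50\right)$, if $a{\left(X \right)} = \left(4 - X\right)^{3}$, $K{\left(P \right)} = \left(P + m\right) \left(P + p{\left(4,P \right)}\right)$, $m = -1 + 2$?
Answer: $-31750$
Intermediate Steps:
$p{\left(U,N \right)} = -5 + N$
$m = 1$
$K{\left(P \right)} = \left(1 + P\right) \left(-5 + 2 P\right)$ ($K{\left(P \right)} = \left(P + 1\right) \left(P + \left(-5 + P\right)\right) = \left(1 + P\right) \left(-5 + 2 P\right)$)
$\left(-365 + a{\left(K{\left(1 \right)} \right)}\right) \left(-50\right) = \left(-365 - \left(-4 - \left(8 - 2\right)\right)^{3}\right) \left(-50\right) = \left(-365 - \left(-4 - 6\right)^{3}\right) \left(-50\right) = \left(-365 - \left(-10\right)^{3}\right) \left(-50\right) = \left(-365 - -1000\right) \left(-50\right) = \left(-365 + 1000\right) \left(-50\right) = 635 \left(-50\right) = -31750$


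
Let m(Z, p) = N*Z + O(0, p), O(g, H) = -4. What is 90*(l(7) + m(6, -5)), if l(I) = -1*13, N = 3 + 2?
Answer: 1170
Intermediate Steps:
N = 5
m(Z, p) = -4 + 5*Z (m(Z, p) = 5*Z - 4 = -4 + 5*Z)
l(I) = -13
90*(l(7) + m(6, -5)) = 90*(-13 + (-4 + 5*6)) = 90*(-13 + (-4 + 30)) = 90*(-13 + 26) = 90*13 = 1170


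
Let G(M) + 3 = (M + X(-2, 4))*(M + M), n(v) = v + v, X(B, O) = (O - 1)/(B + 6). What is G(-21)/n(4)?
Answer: 1695/16 ≈ 105.94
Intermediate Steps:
X(B, O) = (-1 + O)/(6 + B)
n(v) = 2*v
G(M) = -3 + 2*M*(¾ + M) (G(M) = -3 + (M + (-1 + 4)/(6 - 2))*(M + M) = -3 + (M + 3/4)*(2*M) = -3 + (M + (¼)*3)*(2*M) = -3 + (M + ¾)*(2*M) = -3 + (¾ + M)*(2*M) = -3 + 2*M*(¾ + M))
G(-21)/n(4) = (-3 + 2*(-21)² + (3/2)*(-21))/((2*4)) = (-3 + 2*441 - 63/2)/8 = (-3 + 882 - 63/2)*(⅛) = (1695/2)*(⅛) = 1695/16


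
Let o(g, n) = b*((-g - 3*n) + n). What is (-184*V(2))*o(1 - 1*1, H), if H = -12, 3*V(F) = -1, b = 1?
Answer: 1472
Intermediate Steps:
V(F) = -⅓ (V(F) = (⅓)*(-1) = -⅓)
o(g, n) = -g - 2*n (o(g, n) = 1*((-g - 3*n) + n) = 1*(-g - 2*n) = -g - 2*n)
(-184*V(2))*o(1 - 1*1, H) = (-184*(-⅓))*(-(1 - 1*1) - 2*(-12)) = 184*(-(1 - 1) + 24)/3 = 184*(-1*0 + 24)/3 = 184*(0 + 24)/3 = (184/3)*24 = 1472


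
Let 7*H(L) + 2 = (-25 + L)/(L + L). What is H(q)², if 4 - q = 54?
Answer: 25/784 ≈ 0.031888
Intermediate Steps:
q = -50 (q = 4 - 1*54 = 4 - 54 = -50)
H(L) = -2/7 + (-25 + L)/(14*L) (H(L) = -2/7 + ((-25 + L)/(L + L))/7 = -2/7 + ((-25 + L)/((2*L)))/7 = -2/7 + ((-25 + L)*(1/(2*L)))/7 = -2/7 + ((-25 + L)/(2*L))/7 = -2/7 + (-25 + L)/(14*L))
H(q)² = ((1/14)*(-25 - 3*(-50))/(-50))² = ((1/14)*(-1/50)*(-25 + 150))² = ((1/14)*(-1/50)*125)² = (-5/28)² = 25/784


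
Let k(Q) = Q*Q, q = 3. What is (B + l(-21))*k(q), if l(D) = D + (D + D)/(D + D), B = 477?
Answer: 4113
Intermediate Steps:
k(Q) = Q**2
l(D) = 1 + D (l(D) = D + (2*D)/((2*D)) = D + (2*D)*(1/(2*D)) = D + 1 = 1 + D)
(B + l(-21))*k(q) = (477 + (1 - 21))*3**2 = (477 - 20)*9 = 457*9 = 4113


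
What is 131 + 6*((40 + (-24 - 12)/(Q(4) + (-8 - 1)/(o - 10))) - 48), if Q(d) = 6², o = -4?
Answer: 1465/19 ≈ 77.105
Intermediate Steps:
Q(d) = 36
131 + 6*((40 + (-24 - 12)/(Q(4) + (-8 - 1)/(o - 10))) - 48) = 131 + 6*((40 + (-24 - 12)/(36 + (-8 - 1)/(-4 - 10))) - 48) = 131 + 6*((40 - 36/(36 - 9/(-14))) - 48) = 131 + 6*((40 - 36/(36 - 9*(-1/14))) - 48) = 131 + 6*((40 - 36/(36 + 9/14)) - 48) = 131 + 6*((40 - 36/513/14) - 48) = 131 + 6*((40 - 36*14/513) - 48) = 131 + 6*((40 - 56/57) - 48) = 131 + 6*(2224/57 - 48) = 131 + 6*(-512/57) = 131 - 1024/19 = 1465/19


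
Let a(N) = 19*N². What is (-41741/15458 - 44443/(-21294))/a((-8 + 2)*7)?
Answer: -257440/14071703373 ≈ -1.8295e-5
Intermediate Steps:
(-41741/15458 - 44443/(-21294))/a((-8 + 2)*7) = (-41741/15458 - 44443/(-21294))/((19*((-8 + 2)*7)²)) = (-41741*1/15458 - 44443*(-1/21294))/((19*(-6*7)²)) = (-41741/15458 + 6349/3042)/((19*(-42)²)) = -7208320/(11755809*(19*1764)) = -7208320/11755809/33516 = -7208320/11755809*1/33516 = -257440/14071703373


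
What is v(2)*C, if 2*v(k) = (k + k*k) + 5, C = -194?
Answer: -1067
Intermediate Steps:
v(k) = 5/2 + k/2 + k²/2 (v(k) = ((k + k*k) + 5)/2 = ((k + k²) + 5)/2 = (5 + k + k²)/2 = 5/2 + k/2 + k²/2)
v(2)*C = (5/2 + (½)*2 + (½)*2²)*(-194) = (5/2 + 1 + (½)*4)*(-194) = (5/2 + 1 + 2)*(-194) = (11/2)*(-194) = -1067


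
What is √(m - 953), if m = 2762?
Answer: 3*√201 ≈ 42.532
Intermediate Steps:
√(m - 953) = √(2762 - 953) = √1809 = 3*√201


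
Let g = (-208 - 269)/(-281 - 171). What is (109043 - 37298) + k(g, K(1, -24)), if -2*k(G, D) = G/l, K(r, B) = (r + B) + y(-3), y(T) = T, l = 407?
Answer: 26396993883/367928 ≈ 71745.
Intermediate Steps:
g = 477/452 (g = -477/(-452) = -477*(-1/452) = 477/452 ≈ 1.0553)
K(r, B) = -3 + B + r (K(r, B) = (r + B) - 3 = (B + r) - 3 = -3 + B + r)
k(G, D) = -G/814 (k(G, D) = -G/(2*407) = -G/814)
(109043 - 37298) + k(g, K(1, -24)) = (109043 - 37298) - 1/814*477/452 = 71745 - 477/367928 = 26396993883/367928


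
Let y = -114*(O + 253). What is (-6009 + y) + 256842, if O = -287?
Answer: 254709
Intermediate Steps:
y = 3876 (y = -114*(-287 + 253) = -114*(-34) = 3876)
(-6009 + y) + 256842 = (-6009 + 3876) + 256842 = -2133 + 256842 = 254709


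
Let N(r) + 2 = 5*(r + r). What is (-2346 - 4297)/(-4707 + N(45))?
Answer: 6643/4259 ≈ 1.5598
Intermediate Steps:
N(r) = -2 + 10*r (N(r) = -2 + 5*(r + r) = -2 + 5*(2*r) = -2 + 10*r)
(-2346 - 4297)/(-4707 + N(45)) = (-2346 - 4297)/(-4707 + (-2 + 10*45)) = -6643/(-4707 + (-2 + 450)) = -6643/(-4707 + 448) = -6643/(-4259) = -6643*(-1/4259) = 6643/4259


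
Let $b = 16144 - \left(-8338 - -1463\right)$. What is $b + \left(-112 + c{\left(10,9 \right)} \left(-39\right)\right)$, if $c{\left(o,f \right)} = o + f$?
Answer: $22166$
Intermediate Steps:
$c{\left(o,f \right)} = f + o$
$b = 23019$ ($b = 16144 - \left(-8338 + 1463\right) = 16144 - -6875 = 16144 + 6875 = 23019$)
$b + \left(-112 + c{\left(10,9 \right)} \left(-39\right)\right) = 23019 + \left(-112 + \left(9 + 10\right) \left(-39\right)\right) = 23019 + \left(-112 + 19 \left(-39\right)\right) = 23019 - 853 = 22166$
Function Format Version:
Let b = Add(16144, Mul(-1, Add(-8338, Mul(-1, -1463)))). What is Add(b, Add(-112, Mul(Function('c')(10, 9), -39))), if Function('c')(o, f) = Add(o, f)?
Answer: 22166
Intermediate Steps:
Function('c')(o, f) = Add(f, o)
b = 23019 (b = Add(16144, Mul(-1, Add(-8338, 1463))) = Add(16144, Mul(-1, -6875)) = Add(16144, 6875) = 23019)
Add(b, Add(-112, Mul(Function('c')(10, 9), -39))) = Add(23019, Add(-112, Mul(Add(9, 10), -39))) = Add(23019, Add(-112, Mul(19, -39))) = Add(23019, Add(-112, -741)) = Add(23019, -853) = 22166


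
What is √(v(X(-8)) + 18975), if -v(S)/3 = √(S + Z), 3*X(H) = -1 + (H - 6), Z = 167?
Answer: √(18975 - 27*√2) ≈ 137.61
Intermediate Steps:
X(H) = -7/3 + H/3 (X(H) = (-1 + (H - 6))/3 = (-1 + (-6 + H))/3 = (-7 + H)/3 = -7/3 + H/3)
v(S) = -3*√(167 + S) (v(S) = -3*√(S + 167) = -3*√(167 + S))
√(v(X(-8)) + 18975) = √(-3*√(167 + (-7/3 + (⅓)*(-8))) + 18975) = √(-3*√(167 + (-7/3 - 8/3)) + 18975) = √(-3*√(167 - 5) + 18975) = √(-27*√2 + 18975) = √(18975 - 27*√2)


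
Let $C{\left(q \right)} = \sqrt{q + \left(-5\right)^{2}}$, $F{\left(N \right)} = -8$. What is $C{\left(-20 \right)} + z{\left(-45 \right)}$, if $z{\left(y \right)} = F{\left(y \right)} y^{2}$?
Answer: $-16200 + \sqrt{5} \approx -16198.0$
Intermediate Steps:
$z{\left(y \right)} = - 8 y^{2}$
$C{\left(q \right)} = \sqrt{25 + q}$ ($C{\left(q \right)} = \sqrt{q + 25} = \sqrt{25 + q}$)
$C{\left(-20 \right)} + z{\left(-45 \right)} = \sqrt{25 - 20} - 8 \left(-45\right)^{2} = \sqrt{5} - 16200 = -16200 + \sqrt{5}$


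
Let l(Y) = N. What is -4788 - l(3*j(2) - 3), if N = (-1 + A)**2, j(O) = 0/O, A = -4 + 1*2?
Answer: -4797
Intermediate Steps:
A = -2 (A = -4 + 2 = -2)
j(O) = 0
N = 9 (N = (-1 - 2)**2 = (-3)**2 = 9)
l(Y) = 9
-4788 - l(3*j(2) - 3) = -4788 - 1*9 = -4788 - 9 = -4797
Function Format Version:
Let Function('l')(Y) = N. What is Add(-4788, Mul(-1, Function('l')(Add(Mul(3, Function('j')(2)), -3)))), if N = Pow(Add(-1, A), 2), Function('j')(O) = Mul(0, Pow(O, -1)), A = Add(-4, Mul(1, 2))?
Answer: -4797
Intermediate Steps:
A = -2 (A = Add(-4, 2) = -2)
Function('j')(O) = 0
N = 9 (N = Pow(Add(-1, -2), 2) = Pow(-3, 2) = 9)
Function('l')(Y) = 9
Add(-4788, Mul(-1, Function('l')(Add(Mul(3, Function('j')(2)), -3)))) = Add(-4788, Mul(-1, 9)) = Add(-4788, -9) = -4797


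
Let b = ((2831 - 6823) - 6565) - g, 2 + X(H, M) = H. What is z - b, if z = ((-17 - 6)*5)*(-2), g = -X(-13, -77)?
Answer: 10802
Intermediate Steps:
X(H, M) = -2 + H
g = 15 (g = -(-2 - 13) = -1*(-15) = 15)
b = -10572 (b = ((2831 - 6823) - 6565) - 1*15 = (-3992 - 6565) - 15 = -10557 - 15 = -10572)
z = 230 (z = -23*5*(-2) = -115*(-2) = 230)
z - b = 230 - 1*(-10572) = 230 + 10572 = 10802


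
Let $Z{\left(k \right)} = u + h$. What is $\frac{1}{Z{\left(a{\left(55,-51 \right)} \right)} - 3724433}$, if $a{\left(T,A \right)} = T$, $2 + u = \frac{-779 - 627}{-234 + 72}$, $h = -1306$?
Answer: $- \frac{81}{301784318} \approx -2.684 \cdot 10^{-7}$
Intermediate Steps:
$u = \frac{541}{81}$ ($u = -2 + \frac{-779 - 627}{-234 + 72} = -2 - \frac{1406}{-162} = -2 - - \frac{703}{81} = -2 + \frac{703}{81} = \frac{541}{81} \approx 6.679$)
$Z{\left(k \right)} = - \frac{105245}{81}$ ($Z{\left(k \right)} = \frac{541}{81} - 1306 = - \frac{105245}{81}$)
$\frac{1}{Z{\left(a{\left(55,-51 \right)} \right)} - 3724433} = \frac{1}{- \frac{105245}{81} - 3724433} = \frac{1}{- \frac{301784318}{81}} = - \frac{81}{301784318}$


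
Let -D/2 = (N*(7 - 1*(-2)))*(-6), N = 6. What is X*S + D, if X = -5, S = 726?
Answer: -2982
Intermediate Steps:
D = 648 (D = -2*6*(7 - 1*(-2))*(-6) = -2*6*(7 + 2)*(-6) = -2*6*9*(-6) = -108*(-6) = -2*(-324) = 648)
X*S + D = -5*726 + 648 = -3630 + 648 = -2982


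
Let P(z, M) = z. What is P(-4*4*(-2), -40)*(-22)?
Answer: -704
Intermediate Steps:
P(-4*4*(-2), -40)*(-22) = (-4*4*(-2))*(-22) = -16*(-2)*(-22) = 32*(-22) = -704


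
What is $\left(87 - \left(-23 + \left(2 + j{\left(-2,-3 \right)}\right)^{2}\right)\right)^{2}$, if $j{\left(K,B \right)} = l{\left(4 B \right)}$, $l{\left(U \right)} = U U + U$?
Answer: $318479716$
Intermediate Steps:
$l{\left(U \right)} = U + U^{2}$ ($l{\left(U \right)} = U^{2} + U = U + U^{2}$)
$j{\left(K,B \right)} = 4 B \left(1 + 4 B\right)$
$\left(87 - \left(-23 + \left(2 + j{\left(-2,-3 \right)}\right)^{2}\right)\right)^{2} = \left(87 + \left(23 - \left(2 + 4 \left(-3\right) \left(1 + 4 \left(-3\right)\right)\right)^{2}\right)\right)^{2} = \left(87 + \left(23 - \left(2 + 4 \left(-3\right) \left(1 - 12\right)\right)^{2}\right)\right)^{2} = \left(87 + \left(23 - \left(2 + 4 \left(-3\right) \left(-11\right)\right)^{2}\right)\right)^{2} = \left(87 + \left(23 - \left(2 + 132\right)^{2}\right)\right)^{2} = \left(87 + \left(23 - 134^{2}\right)\right)^{2} = \left(87 + \left(23 - 17956\right)\right)^{2} = \left(87 - 17933\right)^{2} = \left(-17846\right)^{2} = 318479716$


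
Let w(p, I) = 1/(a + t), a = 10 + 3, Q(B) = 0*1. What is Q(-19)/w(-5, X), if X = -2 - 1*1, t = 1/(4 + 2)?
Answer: 0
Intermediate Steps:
Q(B) = 0
t = 1/6 ≈ 0.16667
a = 13
X = -3 (X = -2 - 1 = -3)
w(p, I) = 6/79 (w(p, I) = 1/(13 + 1/6) = 1/(79/6) = 6/79)
Q(-19)/w(-5, X) = 0/(6/79) = 0*(79/6) = 0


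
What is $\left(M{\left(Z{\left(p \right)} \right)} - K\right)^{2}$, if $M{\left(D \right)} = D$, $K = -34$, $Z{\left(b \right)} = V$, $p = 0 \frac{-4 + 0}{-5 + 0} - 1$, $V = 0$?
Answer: $1156$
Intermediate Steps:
$p = -1$ ($p = 0 \left(- \frac{4}{-5}\right) - 1 = 0 \left(\left(-4\right) \left(- \frac{1}{5}\right)\right) - 1 = 0 \cdot \frac{4}{5} - 1 = 0 - 1 = -1$)
$Z{\left(b \right)} = 0$
$\left(M{\left(Z{\left(p \right)} \right)} - K\right)^{2} = \left(0 - -34\right)^{2} = \left(0 + 34\right)^{2} = 34^{2} = 1156$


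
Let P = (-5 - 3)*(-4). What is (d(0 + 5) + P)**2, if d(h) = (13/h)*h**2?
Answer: 9409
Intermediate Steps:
d(h) = 13*h
P = 32 (P = -8*(-4) = 32)
(d(0 + 5) + P)**2 = (13*(0 + 5) + 32)**2 = (13*5 + 32)**2 = (65 + 32)**2 = 97**2 = 9409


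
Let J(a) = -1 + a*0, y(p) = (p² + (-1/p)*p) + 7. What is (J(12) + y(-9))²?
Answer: 7396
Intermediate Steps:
y(p) = 6 + p² (y(p) = (p² - 1) + 7 = (-1 + p²) + 7 = 6 + p²)
J(a) = -1 (J(a) = -1 + 0 = -1)
(J(12) + y(-9))² = (-1 + (6 + (-9)²))² = (-1 + (6 + 81))² = (-1 + 87)² = 86² = 7396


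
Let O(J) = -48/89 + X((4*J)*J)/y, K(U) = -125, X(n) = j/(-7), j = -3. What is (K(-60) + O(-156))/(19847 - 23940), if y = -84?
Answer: 2189997/71398292 ≈ 0.030673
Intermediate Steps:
X(n) = 3/7 (X(n) = -3/(-7) = -3*(-⅐) = 3/7)
O(J) = -9497/17444 (O(J) = -48/89 + (3/7)/(-84) = -48*1/89 + (3/7)*(-1/84) = -48/89 - 1/196 = -9497/17444)
(K(-60) + O(-156))/(19847 - 23940) = (-125 - 9497/17444)/(19847 - 23940) = -2189997/17444/(-4093) = -2189997/17444*(-1/4093) = 2189997/71398292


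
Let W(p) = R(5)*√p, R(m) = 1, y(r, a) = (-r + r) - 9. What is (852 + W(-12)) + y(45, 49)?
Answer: 843 + 2*I*√3 ≈ 843.0 + 3.4641*I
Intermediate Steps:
y(r, a) = -9 (y(r, a) = 0 - 9 = -9)
W(p) = √p (W(p) = 1*√p = √p)
(852 + W(-12)) + y(45, 49) = (852 + √(-12)) - 9 = (852 + 2*I*√3) - 9 = 843 + 2*I*√3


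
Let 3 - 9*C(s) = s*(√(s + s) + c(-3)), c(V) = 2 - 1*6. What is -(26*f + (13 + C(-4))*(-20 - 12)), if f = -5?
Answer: 4498/9 + 256*I*√2/9 ≈ 499.78 + 40.227*I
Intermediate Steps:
c(V) = -4 (c(V) = 2 - 6 = -4)
C(s) = ⅓ - s*(-4 + √2*√s)/9 (C(s) = ⅓ - s*(√(s + s) - 4)/9 = ⅓ - s*(√(2*s) - 4)/9 = ⅓ - s*(√2*√s - 4)/9 = ⅓ - s*(-4 + √2*√s)/9)
-(26*f + (13 + C(-4))*(-20 - 12)) = -(26*(-5) + (13 + (⅓ + (4/9)*(-4) - √2*(-4)^(3/2)/9))*(-20 - 12)) = -(-130 + (13 + (⅓ - 16/9 - √2*(-8*I)/9))*(-32)) = -(-130 + (13 + (⅓ - 16/9 + 8*I*√2/9))*(-32)) = -(-130 + (13 + (-13/9 + 8*I*√2/9))*(-32)) = -(-130 + (104/9 + 8*I*√2/9)*(-32)) = -(-130 + (-3328/9 - 256*I*√2/9)) = -(-4498/9 - 256*I*√2/9) = 4498/9 + 256*I*√2/9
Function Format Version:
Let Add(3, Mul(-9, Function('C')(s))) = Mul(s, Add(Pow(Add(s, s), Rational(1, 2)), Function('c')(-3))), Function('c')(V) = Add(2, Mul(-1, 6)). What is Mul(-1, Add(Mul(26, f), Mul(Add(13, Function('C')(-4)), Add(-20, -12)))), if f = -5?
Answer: Add(Rational(4498, 9), Mul(Rational(256, 9), I, Pow(2, Rational(1, 2)))) ≈ Add(499.78, Mul(40.227, I))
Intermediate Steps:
Function('c')(V) = -4 (Function('c')(V) = Add(2, -6) = -4)
Function('C')(s) = Add(Rational(1, 3), Mul(Rational(-1, 9), s, Add(-4, Mul(Pow(2, Rational(1, 2)), Pow(s, Rational(1, 2)))))) (Function('C')(s) = Add(Rational(1, 3), Mul(Rational(-1, 9), Mul(s, Add(Pow(Add(s, s), Rational(1, 2)), -4)))) = Add(Rational(1, 3), Mul(Rational(-1, 9), Mul(s, Add(Pow(Mul(2, s), Rational(1, 2)), -4)))) = Add(Rational(1, 3), Mul(Rational(-1, 9), Mul(s, Add(Mul(Pow(2, Rational(1, 2)), Pow(s, Rational(1, 2))), -4)))) = Add(Rational(1, 3), Mul(Rational(-1, 9), Mul(s, Add(-4, Mul(Pow(2, Rational(1, 2)), Pow(s, Rational(1, 2))))))) = Add(Rational(1, 3), Mul(Rational(-1, 9), s, Add(-4, Mul(Pow(2, Rational(1, 2)), Pow(s, Rational(1, 2)))))))
Mul(-1, Add(Mul(26, f), Mul(Add(13, Function('C')(-4)), Add(-20, -12)))) = Mul(-1, Add(Mul(26, -5), Mul(Add(13, Add(Rational(1, 3), Mul(Rational(4, 9), -4), Mul(Rational(-1, 9), Pow(2, Rational(1, 2)), Pow(-4, Rational(3, 2))))), Add(-20, -12)))) = Mul(-1, Add(-130, Mul(Add(13, Add(Rational(1, 3), Rational(-16, 9), Mul(Rational(-1, 9), Pow(2, Rational(1, 2)), Mul(-8, I)))), -32))) = Mul(-1, Add(-130, Mul(Add(13, Add(Rational(1, 3), Rational(-16, 9), Mul(Rational(8, 9), I, Pow(2, Rational(1, 2))))), -32))) = Mul(-1, Add(-130, Mul(Add(13, Add(Rational(-13, 9), Mul(Rational(8, 9), I, Pow(2, Rational(1, 2))))), -32))) = Mul(-1, Add(-130, Mul(Add(Rational(104, 9), Mul(Rational(8, 9), I, Pow(2, Rational(1, 2)))), -32))) = Mul(-1, Add(-130, Add(Rational(-3328, 9), Mul(Rational(-256, 9), I, Pow(2, Rational(1, 2)))))) = Mul(-1, Add(Rational(-4498, 9), Mul(Rational(-256, 9), I, Pow(2, Rational(1, 2))))) = Add(Rational(4498, 9), Mul(Rational(256, 9), I, Pow(2, Rational(1, 2))))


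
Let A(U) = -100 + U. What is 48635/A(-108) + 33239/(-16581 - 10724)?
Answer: -31044009/132080 ≈ -235.04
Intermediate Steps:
48635/A(-108) + 33239/(-16581 - 10724) = 48635/(-100 - 108) + 33239/(-16581 - 10724) = 48635/(-208) + 33239/(-27305) = 48635*(-1/208) + 33239*(-1/27305) = -48635/208 - 773/635 = -31044009/132080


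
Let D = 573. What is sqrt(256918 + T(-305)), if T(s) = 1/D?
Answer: sqrt(84353630595)/573 ≈ 506.87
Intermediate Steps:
T(s) = 1/573
sqrt(256918 + T(-305)) = sqrt(256918 + 1/573) = sqrt(147214015/573) = sqrt(84353630595)/573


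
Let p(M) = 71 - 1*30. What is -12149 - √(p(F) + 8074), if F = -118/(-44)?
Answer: -12149 - √8115 ≈ -12239.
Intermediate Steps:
F = 59/22 (F = -118*(-1/44) = 59/22 ≈ 2.6818)
p(M) = 41 (p(M) = 71 - 30 = 41)
-12149 - √(p(F) + 8074) = -12149 - √(41 + 8074) = -12149 - √8115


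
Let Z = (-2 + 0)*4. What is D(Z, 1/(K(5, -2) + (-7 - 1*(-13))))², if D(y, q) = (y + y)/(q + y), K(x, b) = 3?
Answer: 20736/5041 ≈ 4.1135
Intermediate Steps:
Z = -8 (Z = -2*4 = -8)
D(y, q) = 2*y/(q + y) (D(y, q) = (2*y)/(q + y) = 2*y/(q + y))
D(Z, 1/(K(5, -2) + (-7 - 1*(-13))))² = (2*(-8)/(1/(3 + (-7 - 1*(-13))) - 8))² = (2*(-8)/(1/(3 + (-7 + 13)) - 8))² = (2*(-8)/(1/(3 + 6) - 8))² = (2*(-8)/(1/9 - 8))² = (2*(-8)/(⅑ - 8))² = (2*(-8)/(-71/9))² = (2*(-8)*(-9/71))² = (144/71)² = 20736/5041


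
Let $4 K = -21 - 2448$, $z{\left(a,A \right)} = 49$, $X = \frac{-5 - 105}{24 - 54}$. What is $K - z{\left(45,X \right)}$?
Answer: $- \frac{2665}{4} \approx -666.25$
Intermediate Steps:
$X = \frac{11}{3}$ ($X = - \frac{110}{-30} = \left(-110\right) \left(- \frac{1}{30}\right) = \frac{11}{3} \approx 3.6667$)
$K = - \frac{2469}{4}$ ($K = \frac{-21 - 2448}{4} = \frac{1}{4} \left(-2469\right) = - \frac{2469}{4} \approx -617.25$)
$K - z{\left(45,X \right)} = - \frac{2469}{4} - 49 = - \frac{2665}{4}$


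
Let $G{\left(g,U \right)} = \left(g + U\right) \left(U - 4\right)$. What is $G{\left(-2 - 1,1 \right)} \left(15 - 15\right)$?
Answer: $0$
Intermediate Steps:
$G{\left(g,U \right)} = \left(-4 + U\right) \left(U + g\right)$ ($G{\left(g,U \right)} = \left(U + g\right) \left(-4 + U\right) = \left(-4 + U\right) \left(U + g\right)$)
$G{\left(-2 - 1,1 \right)} \left(15 - 15\right) = \left(1^{2} - 4 - 4 \left(-2 - 1\right) + 1 \left(-2 - 1\right)\right) \left(15 - 15\right) = \left(1 - 4 - 4 \left(-2 - 1\right) + 1 \left(-2 - 1\right)\right) 0 = \left(1 - 4 - -12 + 1 \left(-3\right)\right) 0 = \left(1 - 4 + 12 - 3\right) 0 = 6 \cdot 0 = 0$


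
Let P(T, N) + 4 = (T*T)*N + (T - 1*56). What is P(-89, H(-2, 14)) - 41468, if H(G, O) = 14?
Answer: 69277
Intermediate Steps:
P(T, N) = -60 + T + N*T**2 (P(T, N) = -4 + ((T*T)*N + (T - 1*56)) = -4 + (T**2*N + (T - 56)) = -4 + (N*T**2 + (-56 + T)) = -4 + (-56 + T + N*T**2) = -60 + T + N*T**2)
P(-89, H(-2, 14)) - 41468 = (-60 - 89 + 14*(-89)**2) - 41468 = (-60 - 89 + 14*7921) - 41468 = (-60 - 89 + 110894) - 41468 = 110745 - 41468 = 69277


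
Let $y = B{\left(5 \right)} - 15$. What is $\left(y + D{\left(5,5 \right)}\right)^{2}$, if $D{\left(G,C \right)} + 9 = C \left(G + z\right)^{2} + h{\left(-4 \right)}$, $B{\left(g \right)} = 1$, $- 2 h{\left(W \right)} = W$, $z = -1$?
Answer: $3481$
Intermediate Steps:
$h{\left(W \right)} = - \frac{W}{2}$
$D{\left(G,C \right)} = -7 + C \left(-1 + G\right)^{2}$ ($D{\left(G,C \right)} = -9 + \left(C \left(G - 1\right)^{2} - -2\right) = -9 + \left(C \left(-1 + G\right)^{2} + 2\right) = -9 + \left(2 + C \left(-1 + G\right)^{2}\right) = -7 + C \left(-1 + G\right)^{2}$)
$y = -14$ ($y = 1 - 15 = -14$)
$\left(y + D{\left(5,5 \right)}\right)^{2} = \left(-14 - \left(7 - 5 \left(-1 + 5\right)^{2}\right)\right)^{2} = \left(-14 - \left(7 - 5 \cdot 4^{2}\right)\right)^{2} = \left(-14 + \left(-7 + 5 \cdot 16\right)\right)^{2} = \left(-14 + \left(-7 + 80\right)\right)^{2} = \left(-14 + 73\right)^{2} = 59^{2} = 3481$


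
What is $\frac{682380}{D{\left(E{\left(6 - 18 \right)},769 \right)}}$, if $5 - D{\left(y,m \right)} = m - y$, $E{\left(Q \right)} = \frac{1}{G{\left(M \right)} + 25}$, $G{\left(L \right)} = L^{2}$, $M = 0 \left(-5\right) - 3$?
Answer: $- \frac{4640184}{5195} \approx -893.2$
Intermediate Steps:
$M = -3$ ($M = 0 - 3 = -3$)
$E{\left(Q \right)} = \frac{1}{34}$ ($E{\left(Q \right)} = \frac{1}{\left(-3\right)^{2} + 25} = \frac{1}{9 + 25} = \frac{1}{34}$)
$D{\left(y,m \right)} = 5 + y - m$ ($D{\left(y,m \right)} = 5 - \left(m - y\right) = 5 + y - m$)
$\frac{682380}{D{\left(E{\left(6 - 18 \right)},769 \right)}} = \frac{682380}{5 + \frac{1}{34} - 769} = \frac{682380}{- \frac{25975}{34}} = 682380 \left(- \frac{34}{25975}\right) = - \frac{4640184}{5195}$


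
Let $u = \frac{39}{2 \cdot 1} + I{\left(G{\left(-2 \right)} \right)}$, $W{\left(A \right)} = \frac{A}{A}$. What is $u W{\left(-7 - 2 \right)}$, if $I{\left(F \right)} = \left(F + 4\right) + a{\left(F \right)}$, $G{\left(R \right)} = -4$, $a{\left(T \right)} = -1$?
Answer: $\frac{37}{2} \approx 18.5$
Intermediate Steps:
$W{\left(A \right)} = 1$
$I{\left(F \right)} = 3 + F$ ($I{\left(F \right)} = \left(F + 4\right) - 1 = \left(4 + F\right) - 1 = 3 + F$)
$u = \frac{37}{2}$ ($u = \frac{39}{2 \cdot 1} + \left(3 - 4\right) = \frac{39}{2} - 1 = \frac{37}{2} \approx 18.5$)
$u W{\left(-7 - 2 \right)} = \frac{37}{2} \cdot 1 = \frac{37}{2}$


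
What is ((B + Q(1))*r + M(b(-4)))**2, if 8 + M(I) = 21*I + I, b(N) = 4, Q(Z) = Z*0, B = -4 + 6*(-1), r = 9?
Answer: 100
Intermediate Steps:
B = -10 (B = -4 - 6 = -10)
Q(Z) = 0
M(I) = -8 + 22*I (M(I) = -8 + (21*I + I) = -8 + 22*I)
((B + Q(1))*r + M(b(-4)))**2 = ((-10 + 0)*9 + (-8 + 22*4))**2 = (-10*9 + (-8 + 88))**2 = (-90 + 80)**2 = (-10)**2 = 100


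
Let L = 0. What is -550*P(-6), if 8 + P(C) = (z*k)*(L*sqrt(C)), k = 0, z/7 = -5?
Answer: 4400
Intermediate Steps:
z = -35 (z = 7*(-5) = -35)
P(C) = -8 (P(C) = -8 + (-35*0)*(0*sqrt(C)) = -8 + 0*0 = -8 + 0 = -8)
-550*P(-6) = -550*(-8) = 4400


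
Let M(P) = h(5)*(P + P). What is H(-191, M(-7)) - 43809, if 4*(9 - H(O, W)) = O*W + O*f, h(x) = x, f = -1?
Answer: -188761/4 ≈ -47190.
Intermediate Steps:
M(P) = 10*P (M(P) = 5*(P + P) = 5*(2*P) = 10*P)
H(O, W) = 9 + O/4 - O*W/4 (H(O, W) = 9 - (O*W + O*(-1))/4 = 9 - (O*W - O)/4 = 9 - (-O + O*W)/4 = 9 + (O/4 - O*W/4) = 9 + O/4 - O*W/4)
H(-191, M(-7)) - 43809 = (9 + (1/4)*(-191) - 1/4*(-191)*10*(-7)) - 43809 = (9 - 191/4 - 1/4*(-191)*(-70)) - 43809 = (9 - 191/4 - 6685/2) - 43809 = -13525/4 - 43809 = -188761/4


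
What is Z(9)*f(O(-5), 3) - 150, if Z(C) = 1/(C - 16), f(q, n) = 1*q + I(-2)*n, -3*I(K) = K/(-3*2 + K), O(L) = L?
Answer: -597/4 ≈ -149.25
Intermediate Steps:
I(K) = -K/(3*(-6 + K)) (I(K) = -K/(3*(-3*2 + K)) = -K/(3*(-6 + K)))
f(q, n) = q - n/12 (f(q, n) = 1*q + (-1*(-2)/(-18 + 3*(-2)))*n = q + (-1*(-2)/(-18 - 6))*n = q + (-1*(-2)/(-24))*n = q + (-1*(-2)*(-1/24))*n = q - n/12)
Z(C) = 1/(-16 + C)
Z(9)*f(O(-5), 3) - 150 = (-5 - 1/12*3)/(-16 + 9) - 150 = (-5 - ¼)/(-7) - 150 = -⅐*(-21/4) - 150 = ¾ - 150 = -597/4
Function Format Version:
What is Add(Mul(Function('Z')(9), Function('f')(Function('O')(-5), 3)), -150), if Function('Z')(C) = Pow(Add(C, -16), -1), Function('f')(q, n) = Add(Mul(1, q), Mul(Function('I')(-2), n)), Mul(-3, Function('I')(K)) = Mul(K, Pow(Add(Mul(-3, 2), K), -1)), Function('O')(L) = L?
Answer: Rational(-597, 4) ≈ -149.25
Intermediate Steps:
Function('I')(K) = Mul(Rational(-1, 3), K, Pow(Add(-6, K), -1)) (Function('I')(K) = Mul(Rational(-1, 3), Mul(K, Pow(Add(Mul(-3, 2), K), -1))) = Mul(Rational(-1, 3), Mul(K, Pow(Add(-6, K), -1))) = Mul(Rational(-1, 3), K, Pow(Add(-6, K), -1)))
Function('f')(q, n) = Add(q, Mul(Rational(-1, 12), n)) (Function('f')(q, n) = Add(Mul(1, q), Mul(Mul(-1, -2, Pow(Add(-18, Mul(3, -2)), -1)), n)) = Add(q, Mul(Mul(-1, -2, Pow(Add(-18, -6), -1)), n)) = Add(q, Mul(Mul(-1, -2, Pow(-24, -1)), n)) = Add(q, Mul(Mul(-1, -2, Rational(-1, 24)), n)) = Add(q, Mul(Rational(-1, 12), n)))
Function('Z')(C) = Pow(Add(-16, C), -1)
Add(Mul(Function('Z')(9), Function('f')(Function('O')(-5), 3)), -150) = Add(Mul(Pow(Add(-16, 9), -1), Add(-5, Mul(Rational(-1, 12), 3))), -150) = Add(Mul(Pow(-7, -1), Add(-5, Rational(-1, 4))), -150) = Add(Mul(Rational(-1, 7), Rational(-21, 4)), -150) = Add(Rational(3, 4), -150) = Rational(-597, 4)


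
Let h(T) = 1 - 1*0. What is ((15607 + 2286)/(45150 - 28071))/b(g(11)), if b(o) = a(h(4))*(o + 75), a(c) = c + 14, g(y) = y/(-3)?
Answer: 17893/18274530 ≈ 0.00097912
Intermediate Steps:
g(y) = -y/3 (g(y) = y*(-⅓) = -y/3)
h(T) = 1 (h(T) = 1 + 0 = 1)
a(c) = 14 + c
b(o) = 1125 + 15*o (b(o) = (14 + 1)*(o + 75) = 15*(75 + o) = 1125 + 15*o)
((15607 + 2286)/(45150 - 28071))/b(g(11)) = ((15607 + 2286)/(45150 - 28071))/(1125 + 15*(-⅓*11)) = (17893/17079)/(1125 + 15*(-11/3)) = (17893*(1/17079))/(1125 - 55) = (17893/17079)/1070 = (17893/17079)*(1/1070) = 17893/18274530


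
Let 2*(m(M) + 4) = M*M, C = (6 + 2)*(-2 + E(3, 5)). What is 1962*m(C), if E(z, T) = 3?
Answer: 54936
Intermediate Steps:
C = 8 (C = (6 + 2)*(-2 + 3) = 8*1 = 8)
m(M) = -4 + M**2/2 (m(M) = -4 + (M*M)/2 = -4 + M**2/2)
1962*m(C) = 1962*(-4 + (1/2)*8**2) = 1962*(-4 + (1/2)*64) = 1962*(-4 + 32) = 1962*28 = 54936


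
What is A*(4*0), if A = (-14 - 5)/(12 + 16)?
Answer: 0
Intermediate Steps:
A = -19/28 ≈ -0.67857
A*(4*0) = -19*0/7 = -19/28*0 = 0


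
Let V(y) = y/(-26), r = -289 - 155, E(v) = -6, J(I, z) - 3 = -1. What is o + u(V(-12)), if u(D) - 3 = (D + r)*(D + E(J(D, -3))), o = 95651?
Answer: 16580678/169 ≈ 98111.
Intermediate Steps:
J(I, z) = 2 (J(I, z) = 3 - 1 = 2)
r = -444
V(y) = -y/26 (V(y) = y*(-1/26) = -y/26)
u(D) = 3 + (-444 + D)*(-6 + D) (u(D) = 3 + (D - 444)*(D - 6) = 3 + (-444 + D)*(-6 + D))
o + u(V(-12)) = 95651 + (2667 + (-1/26*(-12))² - (-225)*(-12)/13) = 95651 + (2667 + (6/13)² - 450*6/13) = 95651 + (2667 + 36/169 - 2700/13) = 95651 + 415659/169 = 16580678/169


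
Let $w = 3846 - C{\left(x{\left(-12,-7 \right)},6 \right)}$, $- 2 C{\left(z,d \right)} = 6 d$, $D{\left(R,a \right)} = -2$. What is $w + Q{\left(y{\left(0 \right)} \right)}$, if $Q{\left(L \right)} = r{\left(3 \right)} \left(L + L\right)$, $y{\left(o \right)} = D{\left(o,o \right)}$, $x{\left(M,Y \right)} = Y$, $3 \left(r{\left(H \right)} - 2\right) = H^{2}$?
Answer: $3844$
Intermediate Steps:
$r{\left(H \right)} = 2 + \frac{H^{2}}{3}$
$y{\left(o \right)} = -2$
$C{\left(z,d \right)} = - 3 d$ ($C{\left(z,d \right)} = - \frac{6 d}{2} = - 3 d$)
$w = 3864$ ($w = 3846 - \left(-3\right) 6 = 3846 - -18 = 3846 + 18 = 3864$)
$Q{\left(L \right)} = 10 L$ ($Q{\left(L \right)} = \left(2 + \frac{3^{2}}{3}\right) \left(L + L\right) = \left(2 + \frac{1}{3} \cdot 9\right) 2 L = \left(2 + 3\right) 2 L = 5 \cdot 2 L = 10 L$)
$w + Q{\left(y{\left(0 \right)} \right)} = 3864 + 10 \left(-2\right) = 3864 - 20 = 3844$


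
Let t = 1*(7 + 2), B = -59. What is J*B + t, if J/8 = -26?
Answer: 12281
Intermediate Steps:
J = -208 (J = 8*(-26) = -208)
t = 9 (t = 1*9 = 9)
J*B + t = -208*(-59) + 9 = 12272 + 9 = 12281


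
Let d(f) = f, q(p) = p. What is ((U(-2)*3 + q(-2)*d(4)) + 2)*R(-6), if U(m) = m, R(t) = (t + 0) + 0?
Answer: 72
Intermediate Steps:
R(t) = t (R(t) = t + 0 = t)
((U(-2)*3 + q(-2)*d(4)) + 2)*R(-6) = ((-2*3 - 2*4) + 2)*(-6) = ((-6 - 8) + 2)*(-6) = (-14 + 2)*(-6) = -12*(-6) = 72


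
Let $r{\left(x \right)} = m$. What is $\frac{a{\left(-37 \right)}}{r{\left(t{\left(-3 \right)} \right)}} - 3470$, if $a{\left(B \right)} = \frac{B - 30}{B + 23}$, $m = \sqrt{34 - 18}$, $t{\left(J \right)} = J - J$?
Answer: $- \frac{194253}{56} \approx -3468.8$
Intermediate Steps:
$t{\left(J \right)} = 0$
$m = 4$ ($m = \sqrt{16} = 4$)
$r{\left(x \right)} = 4$
$a{\left(B \right)} = \frac{-30 + B}{23 + B}$
$\frac{a{\left(-37 \right)}}{r{\left(t{\left(-3 \right)} \right)}} - 3470 = \frac{\frac{1}{23 - 37} \left(-30 - 37\right)}{4} - 3470 = \frac{1}{-14} \left(-67\right) \frac{1}{4} - 3470 = \left(- \frac{1}{14}\right) \left(-67\right) \frac{1}{4} - 3470 = \frac{67}{14} \cdot \frac{1}{4} - 3470 = \frac{67}{56} - 3470 = - \frac{194253}{56}$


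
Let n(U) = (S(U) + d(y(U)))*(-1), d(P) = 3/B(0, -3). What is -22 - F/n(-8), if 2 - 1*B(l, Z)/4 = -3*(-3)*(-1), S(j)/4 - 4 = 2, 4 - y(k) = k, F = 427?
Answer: -4510/1059 ≈ -4.2587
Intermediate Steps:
y(k) = 4 - k
S(j) = 24 (S(j) = 16 + 4*2 = 16 + 8 = 24)
B(l, Z) = 44 (B(l, Z) = 8 - 4*(-3*(-3))*(-1) = 8 - 36*(-1) = 8 - 4*(-9) = 8 + 36 = 44)
d(P) = 3/44
n(U) = -1059/44 (n(U) = (24 + 3/44)*(-1) = (1059/44)*(-1) = -1059/44)
-22 - F/n(-8) = -22 - 427/(-1059/44) = -22 - 427*(-44)/1059 = -22 - 1*(-18788/1059) = -22 + 18788/1059 = -4510/1059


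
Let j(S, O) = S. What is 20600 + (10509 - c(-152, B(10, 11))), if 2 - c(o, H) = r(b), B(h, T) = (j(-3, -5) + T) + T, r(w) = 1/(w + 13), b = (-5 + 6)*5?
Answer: 559927/18 ≈ 31107.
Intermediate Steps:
b = 5 (b = 1*5 = 5)
r(w) = 1/(13 + w)
B(h, T) = -3 + 2*T (B(h, T) = (-3 + T) + T = -3 + 2*T)
c(o, H) = 35/18 (c(o, H) = 2 - 1/(13 + 5) = 2 - 1/18 = 35/18)
20600 + (10509 - c(-152, B(10, 11))) = 20600 + (10509 - 1*35/18) = 20600 + (10509 - 35/18) = 20600 + 189127/18 = 559927/18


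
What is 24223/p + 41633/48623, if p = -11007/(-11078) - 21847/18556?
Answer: -121054959862370865/918371142701 ≈ -1.3181e+5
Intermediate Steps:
p = -18887587/102781684 (p = -11007*(-1/11078) - 21847*1/18556 = 11007/11078 - 21847/18556 = -18887587/102781684 ≈ -0.18376)
24223/p + 41633/48623 = 24223/(-18887587/102781684) + 41633/48623 = 24223*(-102781684/18887587) + 41633*(1/48623) = -2489680731532/18887587 + 41633/48623 = -121054959862370865/918371142701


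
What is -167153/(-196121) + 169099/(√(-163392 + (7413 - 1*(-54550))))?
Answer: 167153/196121 - 169099*I*√101429/101429 ≈ 0.85229 - 530.96*I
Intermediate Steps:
-167153/(-196121) + 169099/(√(-163392 + (7413 - 1*(-54550)))) = -167153*(-1/196121) + 169099/(√(-163392 + (7413 + 54550))) = 167153/196121 + 169099/(√(-163392 + 61963)) = 167153/196121 + 169099/(√(-101429)) = 167153/196121 + 169099/((I*√101429)) = 167153/196121 + 169099*(-I*√101429/101429) = 167153/196121 - 169099*I*√101429/101429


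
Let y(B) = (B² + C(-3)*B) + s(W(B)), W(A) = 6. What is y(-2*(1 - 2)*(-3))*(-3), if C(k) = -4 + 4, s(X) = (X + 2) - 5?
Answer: -117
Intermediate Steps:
s(X) = -3 + X (s(X) = (2 + X) - 5 = -3 + X)
C(k) = 0
y(B) = 3 + B² (y(B) = (B² + 0*B) + (-3 + 6) = (B² + 0) + 3 = B² + 3 = 3 + B²)
y(-2*(1 - 2)*(-3))*(-3) = (3 + (-2*(1 - 2)*(-3))²)*(-3) = (3 + (-2*(-1)*(-3))²)*(-3) = (3 + (2*(-3))²)*(-3) = (3 + (-6)²)*(-3) = (3 + 36)*(-3) = 39*(-3) = -117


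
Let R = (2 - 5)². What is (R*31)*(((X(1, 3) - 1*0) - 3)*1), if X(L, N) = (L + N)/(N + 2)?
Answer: -3069/5 ≈ -613.80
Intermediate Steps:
X(L, N) = (L + N)/(2 + N)
R = 9 (R = (-3)² = 9)
(R*31)*(((X(1, 3) - 1*0) - 3)*1) = (9*31)*((((1 + 3)/(2 + 3) - 1*0) - 3)*1) = 279*(((4/5 + 0) - 3)*1) = 279*((((⅕)*4 + 0) - 3)*1) = 279*(((⅘ + 0) - 3)*1) = 279*((⅘ - 3)*1) = 279*(-11/5*1) = 279*(-11/5) = -3069/5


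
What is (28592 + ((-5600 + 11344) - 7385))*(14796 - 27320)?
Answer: -337534324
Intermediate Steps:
(28592 + ((-5600 + 11344) - 7385))*(14796 - 27320) = (28592 + (5744 - 7385))*(-12524) = (28592 - 1641)*(-12524) = 26951*(-12524) = -337534324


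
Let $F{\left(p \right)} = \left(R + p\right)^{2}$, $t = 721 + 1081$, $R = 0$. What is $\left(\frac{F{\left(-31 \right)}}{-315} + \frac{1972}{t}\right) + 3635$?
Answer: $\frac{60653662}{16695} \approx 3633.0$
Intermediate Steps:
$t = 1802$
$F{\left(p \right)} = p^{2}$ ($F{\left(p \right)} = \left(0 + p\right)^{2} = p^{2}$)
$\left(\frac{F{\left(-31 \right)}}{-315} + \frac{1972}{t}\right) + 3635 = \left(\frac{\left(-31\right)^{2}}{-315} + \frac{1972}{1802}\right) + 3635 = \left(961 \left(- \frac{1}{315}\right) + 1972 \cdot \frac{1}{1802}\right) + 3635 = \left(- \frac{961}{315} + \frac{58}{53}\right) + 3635 = - \frac{32663}{16695} + 3635 = \frac{60653662}{16695}$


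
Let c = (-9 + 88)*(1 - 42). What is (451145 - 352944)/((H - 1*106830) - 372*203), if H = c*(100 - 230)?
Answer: 98201/238724 ≈ 0.41136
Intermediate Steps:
c = -3239 (c = 79*(-41) = -3239)
H = 421070 (H = -3239*(100 - 230) = -3239*(-130) = 421070)
(451145 - 352944)/((H - 1*106830) - 372*203) = (451145 - 352944)/((421070 - 1*106830) - 372*203) = 98201/((421070 - 106830) - 75516) = 98201/(314240 - 75516) = 98201/238724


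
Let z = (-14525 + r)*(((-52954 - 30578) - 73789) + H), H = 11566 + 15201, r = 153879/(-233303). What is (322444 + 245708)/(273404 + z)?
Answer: 16568945757/55311952435991 ≈ 0.00029955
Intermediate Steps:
r = -153879/233303 (r = 153879*(-1/233303) = -153879/233303 ≈ -0.65957)
H = 26767
z = 442431833514516/233303 (z = (-14525 - 153879/233303)*(((-52954 - 30578) - 73789) + 26767) = -3388879954*((-83532 - 73789) + 26767)/233303 = -3388879954*(-157321 + 26767)/233303 = -3388879954/233303*(-130554) = 442431833514516/233303 ≈ 1.8964e+9)
(322444 + 245708)/(273404 + z) = (322444 + 245708)/(273404 + 442431833514516/233303) = 568152/(442495619487928/233303) = 568152*(233303/442495619487928) = 16568945757/55311952435991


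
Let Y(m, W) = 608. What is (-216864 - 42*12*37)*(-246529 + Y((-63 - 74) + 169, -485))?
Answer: 57917346552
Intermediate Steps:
(-216864 - 42*12*37)*(-246529 + Y((-63 - 74) + 169, -485)) = (-216864 - 42*12*37)*(-246529 + 608) = (-216864 - 504*37)*(-245921) = (-216864 - 18648)*(-245921) = -235512*(-245921) = 57917346552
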